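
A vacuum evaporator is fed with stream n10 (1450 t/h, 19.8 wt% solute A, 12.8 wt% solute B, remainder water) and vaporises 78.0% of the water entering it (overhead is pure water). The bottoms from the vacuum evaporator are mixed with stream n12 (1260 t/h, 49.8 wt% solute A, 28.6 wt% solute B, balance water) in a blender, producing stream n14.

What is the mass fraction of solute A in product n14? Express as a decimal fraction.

0.470

Vapour removed = 0.780×0.674×1450 = 762.29 t/h; concentrate = 687.71 t/h.
solute A reaching the mixer = 287.1 (from concentrate) + 1260×0.498 = 914.58 t/h.
Product flow = 687.71 + 1260 = 1947.7 t/h; solute A fraction = 0.470.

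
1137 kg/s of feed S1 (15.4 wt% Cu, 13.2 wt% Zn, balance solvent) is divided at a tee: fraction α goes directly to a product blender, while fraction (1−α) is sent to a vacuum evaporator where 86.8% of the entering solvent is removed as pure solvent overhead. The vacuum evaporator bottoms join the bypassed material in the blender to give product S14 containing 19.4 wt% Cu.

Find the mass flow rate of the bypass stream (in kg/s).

758.7 kg/s

All 1137×0.154 = 175.1 kg/s of Cu reaches S14, so S14 = 175.1/0.194 = 902.57 kg/s and vapour = 234.43 kg/s.
The evaporator receives (1−α)·1137 of feed at 0.714 solvent and removes 0.868 of that solvent:
0.868×0.714×(1−α)×1137 = 234.43
(1−α) = 234.43/704.66 = 0.3327;  α = 0.6673.
Bypass flow = 0.6673×1137 = 758.73 kg/s.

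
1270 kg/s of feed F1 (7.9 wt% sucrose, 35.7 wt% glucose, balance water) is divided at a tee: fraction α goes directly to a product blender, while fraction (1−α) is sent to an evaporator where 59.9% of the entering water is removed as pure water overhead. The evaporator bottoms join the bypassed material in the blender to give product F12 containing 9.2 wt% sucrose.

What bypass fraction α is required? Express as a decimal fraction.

0.582

All 1270×0.079 = 100.33 kg/s of sucrose reaches F12, so F12 = 100.33/0.092 = 1090.5 kg/s and vapour = 179.46 kg/s.
The evaporator receives (1−α)·1270 of feed at 0.564 water and removes 0.599 of that water:
0.599×0.564×(1−α)×1270 = 179.46
(1−α) = 179.46/429.05 = 0.4183;  α = 0.5817.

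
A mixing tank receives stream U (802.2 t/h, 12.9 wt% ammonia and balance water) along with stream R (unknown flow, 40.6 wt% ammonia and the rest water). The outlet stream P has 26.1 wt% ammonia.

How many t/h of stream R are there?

Let R be the unknown flow. Total out = 802.2 + R.
ammonia balance: 103.48 + 0.406·R = 0.261·(802.2 + R)
(0.406 − 0.261)·R = 0.261×802.2 − 103.48 = 105.89
R = 105.89 / 0.145 = 730.28 t/h

730.3 t/h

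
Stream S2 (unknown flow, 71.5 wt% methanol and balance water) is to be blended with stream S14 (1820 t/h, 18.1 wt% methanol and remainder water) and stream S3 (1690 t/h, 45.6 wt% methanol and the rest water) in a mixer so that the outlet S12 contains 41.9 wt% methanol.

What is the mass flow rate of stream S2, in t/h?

Let S2 be the unknown flow. Total out = 3510 + S2.
methanol balance: 1100.1 + 0.715·S2 = 0.419·(3510 + S2)
(0.715 − 0.419)·S2 = 0.419×3510 − 1100.1 = 370.63
S2 = 370.63 / 0.296 = 1252.1 t/h

1252 t/h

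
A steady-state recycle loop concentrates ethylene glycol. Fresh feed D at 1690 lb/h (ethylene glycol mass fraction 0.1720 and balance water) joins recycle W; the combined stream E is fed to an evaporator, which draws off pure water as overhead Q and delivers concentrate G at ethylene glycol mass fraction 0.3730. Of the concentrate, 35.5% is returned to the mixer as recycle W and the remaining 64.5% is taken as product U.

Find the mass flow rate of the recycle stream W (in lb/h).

Overall ethylene glycol balance (none leaves overhead): ethylene glycol in fresh feed = ethylene glycol in product, i.e. 1690×0.172 = (1−0.355)·G·0.373.
G = 290.68/(0.373×0.645) = 1208.2 lb/h.
Recycle W = 0.355×1208.2 = 428.92 lb/h.

428.9 lb/h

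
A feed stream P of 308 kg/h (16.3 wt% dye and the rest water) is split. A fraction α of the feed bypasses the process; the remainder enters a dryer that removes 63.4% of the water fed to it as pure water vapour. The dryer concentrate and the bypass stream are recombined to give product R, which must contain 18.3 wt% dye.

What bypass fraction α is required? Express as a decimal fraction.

All 308×0.163 = 50.204 kg/h of dye reaches R, so R = 50.204/0.183 = 274.34 kg/h and vapour = 33.661 kg/h.
The evaporator receives (1−α)·308 of feed at 0.837 water and removes 0.634 of that water:
0.634×0.837×(1−α)×308 = 33.661
(1−α) = 33.661/163.44 = 0.2060;  α = 0.7940.

0.794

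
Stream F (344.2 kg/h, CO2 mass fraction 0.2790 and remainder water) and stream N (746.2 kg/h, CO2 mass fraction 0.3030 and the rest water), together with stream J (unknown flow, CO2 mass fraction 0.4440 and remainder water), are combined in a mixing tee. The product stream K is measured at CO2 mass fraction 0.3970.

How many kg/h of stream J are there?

2357 kg/h

Let J be the unknown flow. Total out = 1090.4 + J.
CO2 balance: 322.13 + 0.444·J = 0.397·(1090.4 + J)
(0.444 − 0.397)·J = 0.397×1090.4 − 322.13 = 110.76
J = 110.76 / 0.047 = 2356.6 kg/h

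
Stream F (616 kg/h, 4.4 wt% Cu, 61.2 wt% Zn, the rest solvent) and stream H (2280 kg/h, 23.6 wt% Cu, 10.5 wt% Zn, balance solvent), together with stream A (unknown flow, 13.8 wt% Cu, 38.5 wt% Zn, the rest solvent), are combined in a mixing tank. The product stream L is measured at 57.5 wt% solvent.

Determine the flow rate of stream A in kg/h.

Let A be the unknown flow. Total out = 2896 + A.
solvent balance: 1714.4 + 0.477·A = 0.575·(2896 + A)
(0.477 − 0.575)·A = 0.575×2896 − 1714.4 = -49.224
A = -49.224 / -0.098 = 502.29 kg/h

502.3 kg/h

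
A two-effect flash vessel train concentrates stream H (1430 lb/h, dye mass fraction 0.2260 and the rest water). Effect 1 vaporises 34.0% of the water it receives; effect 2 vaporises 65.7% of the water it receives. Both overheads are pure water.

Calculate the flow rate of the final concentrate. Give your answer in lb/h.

water in feed = 1430×0.774 = 1106.8 lb/h.
After stage 1: water left = (1−0.340)×1106.8 = 730.5; stream total = 1053.7 lb/h.
After stage 2: water left = (1−0.657)×730.5 = 250.56; final concentrate = 573.74 lb/h.

573.7 lb/h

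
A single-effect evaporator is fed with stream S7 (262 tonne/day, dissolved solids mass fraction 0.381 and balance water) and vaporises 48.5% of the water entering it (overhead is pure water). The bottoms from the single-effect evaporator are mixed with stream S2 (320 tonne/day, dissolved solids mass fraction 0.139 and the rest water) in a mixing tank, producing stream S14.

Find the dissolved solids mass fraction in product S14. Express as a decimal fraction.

0.287

Vapour removed = 0.485×0.619×262 = 78.656 tonne/day; concentrate = 183.34 tonne/day.
dissolved solids reaching the mixer = 99.822 (from concentrate) + 320×0.139 = 144.3 tonne/day.
Product flow = 183.34 + 320 = 503.34 tonne/day; dissolved solids fraction = 0.287.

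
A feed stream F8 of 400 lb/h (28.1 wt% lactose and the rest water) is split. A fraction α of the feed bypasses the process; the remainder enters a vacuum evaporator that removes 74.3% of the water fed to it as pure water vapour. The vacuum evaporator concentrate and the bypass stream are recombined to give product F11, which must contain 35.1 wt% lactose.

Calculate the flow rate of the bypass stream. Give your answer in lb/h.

250.7 lb/h

All 400×0.281 = 112.4 lb/h of lactose reaches F11, so F11 = 112.4/0.351 = 320.23 lb/h and vapour = 79.772 lb/h.
The evaporator receives (1−α)·400 of feed at 0.719 water and removes 0.743 of that water:
0.743×0.719×(1−α)×400 = 79.772
(1−α) = 79.772/213.69 = 0.3733;  α = 0.6267.
Bypass flow = 0.6267×400 = 250.67 lb/h.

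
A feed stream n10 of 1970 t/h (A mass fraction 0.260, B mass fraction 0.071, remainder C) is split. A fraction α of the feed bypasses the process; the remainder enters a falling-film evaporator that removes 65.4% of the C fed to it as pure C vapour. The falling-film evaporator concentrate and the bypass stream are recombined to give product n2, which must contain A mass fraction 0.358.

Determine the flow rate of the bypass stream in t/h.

737.4 t/h

All 1970×0.260 = 512.2 t/h of A reaches n2, so n2 = 512.2/0.358 = 1430.7 t/h and vapour = 539.27 t/h.
The evaporator receives (1−α)·1970 of feed at 0.669 C and removes 0.654 of that C:
0.654×0.669×(1−α)×1970 = 539.27
(1−α) = 539.27/861.93 = 0.6257;  α = 0.3743.
Bypass flow = 0.3743×1970 = 737.45 t/h.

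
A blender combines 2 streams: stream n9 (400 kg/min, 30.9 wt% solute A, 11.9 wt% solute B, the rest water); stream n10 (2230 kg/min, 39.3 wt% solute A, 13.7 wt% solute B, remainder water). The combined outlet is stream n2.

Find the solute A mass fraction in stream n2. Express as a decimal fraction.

0.3802

Total flow out = 400 + 2230 = 2630 kg/min.
solute A in = 400×0.309 + 2230×0.393 = 999.99 kg/min.
solute A mass fraction in n2 = 999.99/2630 = 0.3802.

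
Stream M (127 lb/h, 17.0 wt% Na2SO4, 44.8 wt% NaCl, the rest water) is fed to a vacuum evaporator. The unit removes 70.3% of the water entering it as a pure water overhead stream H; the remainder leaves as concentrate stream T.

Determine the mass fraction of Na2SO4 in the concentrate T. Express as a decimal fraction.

Na2SO4 is not removed: 127×0.170 = 21.59 lb/h of Na2SO4 enters T.
water entering = 127×0.382 = 48.514 lb/h; overhead removed = 0.703×48.514 = 34.105 lb/h.
Concentrate = 127 − 34.105 = 92.895 lb/h.
Mass fraction = 21.59/92.895 = 0.232.

0.232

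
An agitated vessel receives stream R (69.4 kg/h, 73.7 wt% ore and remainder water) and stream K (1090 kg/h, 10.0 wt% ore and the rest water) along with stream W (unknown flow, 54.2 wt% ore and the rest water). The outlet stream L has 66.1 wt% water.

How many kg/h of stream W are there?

Let W be the unknown flow. Total out = 1159.4 + W.
water balance: 999.25 + 0.458·W = 0.661·(1159.4 + W)
(0.458 − 0.661)·W = 0.661×1159.4 − 999.25 = -232.89
W = -232.89 / -0.203 = 1147.2 kg/h

1147 kg/h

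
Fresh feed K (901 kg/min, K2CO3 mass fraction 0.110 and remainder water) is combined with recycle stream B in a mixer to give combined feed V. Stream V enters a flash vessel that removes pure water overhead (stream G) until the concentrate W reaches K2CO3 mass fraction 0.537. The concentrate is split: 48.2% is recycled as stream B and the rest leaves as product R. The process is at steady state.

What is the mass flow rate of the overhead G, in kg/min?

716.4 kg/min

Overall K2CO3 balance (none leaves overhead): K2CO3 in fresh feed = K2CO3 in product, i.e. 901×0.110 = (1−0.482)·W·0.537.
W = 99.11/(0.537×0.518) = 356.3 kg/min.
Recycle B = 0.482×356.3 = 171.74 kg/min.
Combined feed V = 901 + 171.74 = 1072.7 kg/min.
Overhead G = V − W = 1072.7 − 356.3 = 716.44 kg/min.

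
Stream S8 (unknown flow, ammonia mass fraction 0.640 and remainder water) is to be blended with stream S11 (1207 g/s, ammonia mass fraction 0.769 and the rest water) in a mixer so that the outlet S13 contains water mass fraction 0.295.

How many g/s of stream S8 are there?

Let S8 be the unknown flow. Total out = 1207 + S8.
water balance: 278.82 + 0.360·S8 = 0.295·(1207 + S8)
(0.360 − 0.295)·S8 = 0.295×1207 − 278.82 = 77.248
S8 = 77.248 / 0.065 = 1188.4 g/s

1188 g/s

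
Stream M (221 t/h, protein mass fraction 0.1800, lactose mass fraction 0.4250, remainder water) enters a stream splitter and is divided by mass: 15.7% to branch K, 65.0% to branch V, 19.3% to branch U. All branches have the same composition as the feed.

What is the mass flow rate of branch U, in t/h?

42.65 t/h

Branch U flow = 0.193×221 = 42.653 t/h.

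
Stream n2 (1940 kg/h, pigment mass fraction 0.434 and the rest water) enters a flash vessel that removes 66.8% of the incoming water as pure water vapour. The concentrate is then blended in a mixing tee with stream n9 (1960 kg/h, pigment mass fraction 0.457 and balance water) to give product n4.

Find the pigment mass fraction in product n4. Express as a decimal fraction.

0.549

Vapour removed = 0.668×0.566×1940 = 733.49 kg/h; concentrate = 1206.5 kg/h.
pigment reaching the mixer = 841.96 (from concentrate) + 1960×0.457 = 1737.7 kg/h.
Product flow = 1206.5 + 1960 = 3166.5 kg/h; pigment fraction = 0.549.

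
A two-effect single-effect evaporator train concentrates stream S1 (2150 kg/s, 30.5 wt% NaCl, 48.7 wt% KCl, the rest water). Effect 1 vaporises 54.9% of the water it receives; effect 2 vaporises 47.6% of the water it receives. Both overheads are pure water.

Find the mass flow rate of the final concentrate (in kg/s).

1808 kg/s

water in feed = 2150×0.208 = 447.2 kg/s.
After stage 1: water left = (1−0.549)×447.2 = 201.69; stream total = 1904.5 kg/s.
After stage 2: water left = (1−0.476)×201.69 = 105.68; final concentrate = 1808.5 kg/s.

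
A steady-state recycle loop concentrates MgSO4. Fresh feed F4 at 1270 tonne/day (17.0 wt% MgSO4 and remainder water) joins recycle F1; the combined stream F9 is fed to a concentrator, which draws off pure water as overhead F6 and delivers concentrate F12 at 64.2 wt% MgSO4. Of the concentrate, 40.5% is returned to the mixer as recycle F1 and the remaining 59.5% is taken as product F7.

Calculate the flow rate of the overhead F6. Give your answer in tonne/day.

Overall MgSO4 balance (none leaves overhead): MgSO4 in fresh feed = MgSO4 in product, i.e. 1270×0.170 = (1−0.405)·F12·0.642.
F12 = 215.9/(0.642×0.595) = 565.2 tonne/day.
Recycle F1 = 0.405×565.2 = 228.91 tonne/day.
Combined feed F9 = 1270 + 228.91 = 1498.9 tonne/day.
Overhead F6 = F9 − F12 = 1498.9 − 565.2 = 933.71 tonne/day.

933.7 tonne/day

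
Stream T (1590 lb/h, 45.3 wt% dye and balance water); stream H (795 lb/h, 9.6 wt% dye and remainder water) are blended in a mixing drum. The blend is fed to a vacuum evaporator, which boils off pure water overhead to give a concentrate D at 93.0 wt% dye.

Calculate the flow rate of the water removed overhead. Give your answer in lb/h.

dye entering = 1590×0.453 + 795×0.096 = 796.59 lb/h.
All dye reports to D, so D = 796.59/0.930 = 856.55 lb/h.
Total feed = 2385 lb/h; overhead = 2385 − 856.55 = 1528.5 lb/h.

1528 lb/h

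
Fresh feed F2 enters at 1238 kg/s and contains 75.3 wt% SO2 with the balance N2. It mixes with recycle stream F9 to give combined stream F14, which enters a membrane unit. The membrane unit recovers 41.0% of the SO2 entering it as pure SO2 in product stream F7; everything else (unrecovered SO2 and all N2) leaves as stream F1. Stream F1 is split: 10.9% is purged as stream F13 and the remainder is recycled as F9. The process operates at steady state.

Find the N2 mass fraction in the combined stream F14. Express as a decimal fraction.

0.5880

N2 enters only via F2 and leaves only via the purge: 1238×0.247 = 0.109×(N2 in F1), and the membrane unit passes all N2, so N2 in F14 = N2 in F1 = 2805.4 kg/s.
SO2 in F14: m_A = 1238×0.753 + (1−0.109)·(1−0.410)·m_A, so m_A = 932.21/0.4743 = 1965.4 kg/s.
F14 = 1965.4 + 2805.4 = 4770.8 kg/s.
N2 fraction in F14 = 2805.4/4770.8 = 0.5880.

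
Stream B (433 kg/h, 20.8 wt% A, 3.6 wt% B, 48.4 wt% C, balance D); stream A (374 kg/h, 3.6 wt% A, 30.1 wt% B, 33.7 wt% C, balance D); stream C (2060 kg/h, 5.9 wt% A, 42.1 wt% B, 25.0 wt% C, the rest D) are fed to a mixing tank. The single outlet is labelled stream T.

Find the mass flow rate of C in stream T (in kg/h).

C out = C in = 433×0.484 + 374×0.337 + 2060×0.250 = 850.61 kg/h.

850.6 kg/h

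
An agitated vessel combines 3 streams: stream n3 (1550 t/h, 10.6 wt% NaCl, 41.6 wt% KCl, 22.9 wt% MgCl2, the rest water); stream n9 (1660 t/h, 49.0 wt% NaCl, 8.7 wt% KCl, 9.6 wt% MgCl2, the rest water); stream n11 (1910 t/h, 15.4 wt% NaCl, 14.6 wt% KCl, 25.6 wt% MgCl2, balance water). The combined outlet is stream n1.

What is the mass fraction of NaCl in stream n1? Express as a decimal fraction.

Total flow out = 1550 + 1660 + 1910 = 5120 t/h.
NaCl in = 1550×0.106 + 1660×0.490 + 1910×0.154 = 1271.8 t/h.
NaCl mass fraction in n1 = 1271.8/5120 = 0.248.

0.248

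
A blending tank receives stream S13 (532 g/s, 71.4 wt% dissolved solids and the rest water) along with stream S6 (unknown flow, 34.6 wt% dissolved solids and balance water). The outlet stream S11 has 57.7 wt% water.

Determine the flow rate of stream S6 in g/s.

2011 g/s

Let S6 be the unknown flow. Total out = 532 + S6.
water balance: 152.15 + 0.654·S6 = 0.577·(532 + S6)
(0.654 − 0.577)·S6 = 0.577×532 − 152.15 = 154.81
S6 = 154.81 / 0.077 = 2010.5 g/s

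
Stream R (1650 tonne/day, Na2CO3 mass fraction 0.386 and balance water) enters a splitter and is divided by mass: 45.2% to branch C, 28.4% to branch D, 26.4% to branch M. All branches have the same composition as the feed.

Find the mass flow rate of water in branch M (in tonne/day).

267.5 tonne/day

Branch M total = 0.264×1650 = 435.6 tonne/day.
water in M = 0.614×435.6 = 267.46 tonne/day.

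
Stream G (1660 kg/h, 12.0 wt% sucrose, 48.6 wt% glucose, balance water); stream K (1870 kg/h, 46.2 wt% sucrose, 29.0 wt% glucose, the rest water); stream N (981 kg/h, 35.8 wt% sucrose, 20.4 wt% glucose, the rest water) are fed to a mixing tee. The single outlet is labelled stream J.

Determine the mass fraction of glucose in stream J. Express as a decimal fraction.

0.3434

Total flow out = 1660 + 1870 + 981 = 4511 kg/h.
glucose in = 1660×0.486 + 1870×0.290 + 981×0.204 = 1549.2 kg/h.
glucose mass fraction in J = 1549.2/4511 = 0.3434.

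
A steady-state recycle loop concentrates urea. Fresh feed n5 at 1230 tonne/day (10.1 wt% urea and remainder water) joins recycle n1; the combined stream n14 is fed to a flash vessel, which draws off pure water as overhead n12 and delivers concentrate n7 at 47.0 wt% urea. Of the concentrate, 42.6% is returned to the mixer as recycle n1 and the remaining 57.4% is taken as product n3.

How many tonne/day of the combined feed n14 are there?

Overall urea balance (none leaves overhead): urea in fresh feed = urea in product, i.e. 1230×0.101 = (1−0.426)·n7·0.470.
n7 = 124.23/(0.470×0.574) = 460.49 tonne/day.
Recycle n1 = 0.426×460.49 = 196.17 tonne/day.
Combined feed n14 = 1230 + 196.17 = 1426.2 tonne/day.

1426 tonne/day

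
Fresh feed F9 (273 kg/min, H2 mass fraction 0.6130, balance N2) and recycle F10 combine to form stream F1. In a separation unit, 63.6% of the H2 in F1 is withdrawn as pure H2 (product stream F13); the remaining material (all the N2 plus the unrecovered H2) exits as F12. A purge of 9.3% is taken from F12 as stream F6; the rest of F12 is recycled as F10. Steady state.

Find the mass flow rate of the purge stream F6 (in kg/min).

N2 enters only via F9 and leaves only via the purge: 273×0.387 = 0.093×(N2 in F12), and the separation unit passes all N2, so N2 in F1 = N2 in F12 = 1136 kg/min.
H2 in F1: m_A = 273×0.613 + (1−0.093)·(1−0.636)·m_A, so m_A = 167.35/0.6699 = 249.83 kg/min.
F12 = (1−0.636)×249.83 + 1136 = 1227 kg/min.
Purge F6 = 0.093×1227 = 114.11 kg/min.

114.1 kg/min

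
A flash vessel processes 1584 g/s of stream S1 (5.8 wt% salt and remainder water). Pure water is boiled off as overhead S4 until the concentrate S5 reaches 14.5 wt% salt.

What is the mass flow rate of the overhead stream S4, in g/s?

salt is conserved: 1584×0.058 = 91.872 g/s all reports to the concentrate.
Concentrate = 91.872/(target fraction) = 633.6 g/s.
Overhead = 1584 − 633.6 = 950.4 g/s.

950.4 g/s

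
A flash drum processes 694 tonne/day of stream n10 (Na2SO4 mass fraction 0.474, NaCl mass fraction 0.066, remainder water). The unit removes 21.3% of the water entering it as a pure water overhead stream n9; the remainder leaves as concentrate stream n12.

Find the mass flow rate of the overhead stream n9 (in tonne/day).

68 tonne/day

water entering = 694×0.460 = 319.24 tonne/day; overhead removed = 0.213×319.24 = 67.998 tonne/day.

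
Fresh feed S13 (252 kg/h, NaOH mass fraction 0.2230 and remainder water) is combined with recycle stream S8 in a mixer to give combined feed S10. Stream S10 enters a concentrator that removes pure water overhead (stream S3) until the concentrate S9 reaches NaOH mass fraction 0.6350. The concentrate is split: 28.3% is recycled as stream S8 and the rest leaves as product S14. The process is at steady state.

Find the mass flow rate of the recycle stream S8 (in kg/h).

Overall NaOH balance (none leaves overhead): NaOH in fresh feed = NaOH in product, i.e. 252×0.223 = (1−0.283)·S9·0.635.
S9 = 56.196/(0.635×0.717) = 123.43 kg/h.
Recycle S8 = 0.283×123.43 = 34.93 kg/h.

34.93 kg/h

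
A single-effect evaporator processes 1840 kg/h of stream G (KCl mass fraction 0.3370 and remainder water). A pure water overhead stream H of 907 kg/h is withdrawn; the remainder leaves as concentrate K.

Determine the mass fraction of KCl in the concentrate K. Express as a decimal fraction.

0.6646

KCl is not removed: 1840×0.337 = 620.08 kg/h of KCl enters K.
Concentrate = 1840 − 907 = 933 kg/h.
Mass fraction = 620.08/933 = 0.6646.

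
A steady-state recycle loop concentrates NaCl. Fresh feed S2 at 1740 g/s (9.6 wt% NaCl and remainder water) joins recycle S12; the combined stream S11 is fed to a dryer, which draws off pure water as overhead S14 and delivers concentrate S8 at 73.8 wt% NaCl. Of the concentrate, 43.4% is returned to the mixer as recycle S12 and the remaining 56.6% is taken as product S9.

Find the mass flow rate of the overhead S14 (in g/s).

1514 g/s

Overall NaCl balance (none leaves overhead): NaCl in fresh feed = NaCl in product, i.e. 1740×0.096 = (1−0.434)·S8·0.738.
S8 = 167.04/(0.738×0.566) = 399.9 g/s.
Recycle S12 = 0.434×399.9 = 173.56 g/s.
Combined feed S11 = 1740 + 173.56 = 1913.6 g/s.
Overhead S14 = S11 − S8 = 1913.6 − 399.9 = 1513.7 g/s.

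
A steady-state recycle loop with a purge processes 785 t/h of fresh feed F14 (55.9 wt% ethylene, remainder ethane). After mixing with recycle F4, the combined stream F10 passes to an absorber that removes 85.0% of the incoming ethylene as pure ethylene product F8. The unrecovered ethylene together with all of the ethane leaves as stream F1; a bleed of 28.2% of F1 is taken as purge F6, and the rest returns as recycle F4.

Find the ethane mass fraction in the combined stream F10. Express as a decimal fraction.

ethane enters only via F14 and leaves only via the purge: 785×0.441 = 0.282×(ethane in F1), and the absorber passes all ethane, so ethane in F10 = ethane in F1 = 1227.6 t/h.
ethylene in F10: m_A = 785×0.559 + (1−0.282)·(1−0.850)·m_A, so m_A = 438.82/0.8923 = 491.78 t/h.
F10 = 491.78 + 1227.6 = 1719.4 t/h.
ethane fraction in F10 = 1227.6/1719.4 = 0.7140.

0.7140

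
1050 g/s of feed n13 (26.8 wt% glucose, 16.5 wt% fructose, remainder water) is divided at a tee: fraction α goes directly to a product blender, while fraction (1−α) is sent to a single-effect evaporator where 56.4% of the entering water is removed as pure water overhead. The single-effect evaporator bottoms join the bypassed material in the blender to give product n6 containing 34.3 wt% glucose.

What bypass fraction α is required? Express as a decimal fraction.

All 1050×0.268 = 281.4 g/s of glucose reaches n6, so n6 = 281.4/0.343 = 820.41 g/s and vapour = 229.59 g/s.
The evaporator receives (1−α)·1050 of feed at 0.567 water and removes 0.564 of that water:
0.564×0.567×(1−α)×1050 = 229.59
(1−α) = 229.59/335.78 = 0.6838;  α = 0.3162.

0.316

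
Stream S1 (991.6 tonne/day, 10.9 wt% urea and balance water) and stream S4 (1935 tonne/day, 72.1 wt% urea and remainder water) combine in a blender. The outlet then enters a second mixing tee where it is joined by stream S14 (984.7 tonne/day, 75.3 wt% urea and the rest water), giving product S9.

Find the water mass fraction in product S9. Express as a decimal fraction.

0.426

Overall, product flow = 3911.3 tonne/day.
water in = 991.6×0.891 + 1935×0.279 + 984.7×0.247 = 1666.6 tonne/day.
water fraction in S9 = 0.426.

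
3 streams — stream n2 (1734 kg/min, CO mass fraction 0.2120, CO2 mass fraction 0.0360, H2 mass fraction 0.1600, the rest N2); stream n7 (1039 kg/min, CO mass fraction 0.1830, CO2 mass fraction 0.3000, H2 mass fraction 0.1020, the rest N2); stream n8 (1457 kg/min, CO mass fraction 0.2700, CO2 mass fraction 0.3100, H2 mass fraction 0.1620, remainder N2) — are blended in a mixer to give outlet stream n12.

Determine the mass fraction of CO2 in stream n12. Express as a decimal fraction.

Total flow out = 1734 + 1039 + 1457 = 4230 kg/min.
CO2 in = 1734×0.036 + 1039×0.300 + 1457×0.310 = 825.79 kg/min.
CO2 mass fraction in n12 = 825.79/4230 = 0.1952.

0.1952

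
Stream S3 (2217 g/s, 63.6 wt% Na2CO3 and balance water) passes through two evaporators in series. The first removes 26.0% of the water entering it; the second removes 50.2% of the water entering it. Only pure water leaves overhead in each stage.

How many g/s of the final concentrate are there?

1707 g/s

water in feed = 2217×0.364 = 806.99 g/s.
After stage 1: water left = (1−0.260)×806.99 = 597.17; stream total = 2007.2 g/s.
After stage 2: water left = (1−0.502)×597.17 = 297.39; final concentrate = 1707.4 g/s.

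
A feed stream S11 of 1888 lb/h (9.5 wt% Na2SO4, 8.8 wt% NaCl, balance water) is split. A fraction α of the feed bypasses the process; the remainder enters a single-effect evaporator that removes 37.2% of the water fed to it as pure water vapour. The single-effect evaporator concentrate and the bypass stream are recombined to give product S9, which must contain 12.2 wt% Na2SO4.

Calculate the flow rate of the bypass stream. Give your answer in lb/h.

513.2 lb/h

All 1888×0.095 = 179.36 lb/h of Na2SO4 reaches S9, so S9 = 179.36/0.122 = 1470.2 lb/h and vapour = 417.84 lb/h.
The evaporator receives (1−α)·1888 of feed at 0.817 water and removes 0.372 of that water:
0.372×0.817×(1−α)×1888 = 417.84
(1−α) = 417.84/573.81 = 0.7282;  α = 0.2718.
Bypass flow = 0.2718×1888 = 513.2 lb/h.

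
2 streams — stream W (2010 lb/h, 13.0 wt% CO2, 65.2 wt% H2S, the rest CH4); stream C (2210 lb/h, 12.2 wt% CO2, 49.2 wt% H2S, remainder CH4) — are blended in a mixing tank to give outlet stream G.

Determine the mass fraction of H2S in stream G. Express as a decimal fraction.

Total flow out = 2010 + 2210 = 4220 lb/h.
H2S in = 2010×0.652 + 2210×0.492 = 2397.8 lb/h.
H2S mass fraction in G = 2397.8/4220 = 0.5682.

0.5682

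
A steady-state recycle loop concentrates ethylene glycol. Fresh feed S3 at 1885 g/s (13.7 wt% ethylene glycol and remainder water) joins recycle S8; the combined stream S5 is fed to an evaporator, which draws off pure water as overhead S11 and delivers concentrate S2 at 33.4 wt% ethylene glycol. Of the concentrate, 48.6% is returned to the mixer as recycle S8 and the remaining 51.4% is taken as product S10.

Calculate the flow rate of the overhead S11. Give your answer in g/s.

1112 g/s

Overall ethylene glycol balance (none leaves overhead): ethylene glycol in fresh feed = ethylene glycol in product, i.e. 1885×0.137 = (1−0.486)·S2·0.334.
S2 = 258.25/(0.334×0.514) = 1504.3 g/s.
Recycle S8 = 0.486×1504.3 = 731.07 g/s.
Combined feed S5 = 1885 + 731.07 = 2616.1 g/s.
Overhead S11 = S5 − S2 = 2616.1 − 1504.3 = 1111.8 g/s.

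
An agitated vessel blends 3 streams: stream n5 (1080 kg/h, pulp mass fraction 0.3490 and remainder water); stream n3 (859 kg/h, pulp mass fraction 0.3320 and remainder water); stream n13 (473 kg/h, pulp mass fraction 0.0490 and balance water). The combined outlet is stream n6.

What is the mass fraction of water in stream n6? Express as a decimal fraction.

Total flow out = 1080 + 859 + 473 = 2412 kg/h.
water in = 1080×0.651 + 859×0.668 + 473×0.951 = 1726.7 kg/h.
water mass fraction in n6 = 1726.7/2412 = 0.7159.

0.7159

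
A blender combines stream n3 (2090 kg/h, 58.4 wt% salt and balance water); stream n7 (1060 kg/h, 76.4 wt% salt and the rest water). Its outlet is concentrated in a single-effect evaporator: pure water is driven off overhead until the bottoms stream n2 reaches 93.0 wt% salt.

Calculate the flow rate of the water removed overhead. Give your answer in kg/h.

salt entering = 2090×0.584 + 1060×0.764 = 2030.4 kg/h.
All salt reports to n2, so n2 = 2030.4/0.930 = 2183.2 kg/h.
Total feed = 3150 kg/h; overhead = 3150 − 2183.2 = 966.77 kg/h.

966.8 kg/h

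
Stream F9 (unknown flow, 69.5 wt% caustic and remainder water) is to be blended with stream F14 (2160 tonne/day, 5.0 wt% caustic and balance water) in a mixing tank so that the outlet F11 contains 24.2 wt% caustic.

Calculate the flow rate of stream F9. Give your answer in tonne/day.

Let F9 be the unknown flow. Total out = 2160 + F9.
caustic balance: 108 + 0.695·F9 = 0.242·(2160 + F9)
(0.695 − 0.242)·F9 = 0.242×2160 − 108 = 414.72
F9 = 414.72 / 0.453 = 915.5 tonne/day

915.5 tonne/day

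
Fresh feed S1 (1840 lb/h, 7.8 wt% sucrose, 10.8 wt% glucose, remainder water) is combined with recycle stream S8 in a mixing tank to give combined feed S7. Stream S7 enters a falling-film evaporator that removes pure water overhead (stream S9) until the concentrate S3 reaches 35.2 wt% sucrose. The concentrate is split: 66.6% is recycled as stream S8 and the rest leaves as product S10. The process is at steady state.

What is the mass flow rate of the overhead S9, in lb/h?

1432 lb/h

Overall sucrose balance (none leaves overhead): sucrose in fresh feed = sucrose in product, i.e. 1840×0.078 = (1−0.666)·S3·0.352.
S3 = 143.52/(0.352×0.334) = 1220.7 lb/h.
Recycle S8 = 0.666×1220.7 = 813.01 lb/h.
Combined feed S7 = 1840 + 813.01 = 2653 lb/h.
Overhead S9 = S7 − S3 = 2653 − 1220.7 = 1432.3 lb/h.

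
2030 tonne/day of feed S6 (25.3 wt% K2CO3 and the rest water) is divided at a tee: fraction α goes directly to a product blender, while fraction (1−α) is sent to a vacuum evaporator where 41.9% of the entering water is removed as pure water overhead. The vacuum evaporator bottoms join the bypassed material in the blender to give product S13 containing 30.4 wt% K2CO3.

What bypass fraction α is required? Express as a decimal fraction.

All 2030×0.253 = 513.59 tonne/day of K2CO3 reaches S13, so S13 = 513.59/0.304 = 1689.4 tonne/day and vapour = 340.56 tonne/day.
The evaporator receives (1−α)·2030 of feed at 0.747 water and removes 0.419 of that water:
0.419×0.747×(1−α)×2030 = 340.56
(1−α) = 340.56/635.38 = 0.5360;  α = 0.4640.

0.464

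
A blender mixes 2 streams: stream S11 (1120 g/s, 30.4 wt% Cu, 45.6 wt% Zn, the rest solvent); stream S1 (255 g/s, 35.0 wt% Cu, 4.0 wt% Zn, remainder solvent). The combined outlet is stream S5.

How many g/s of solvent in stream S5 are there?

424.4 g/s

solvent out = solvent in = 1120×0.240 + 255×0.610 = 424.35 g/s.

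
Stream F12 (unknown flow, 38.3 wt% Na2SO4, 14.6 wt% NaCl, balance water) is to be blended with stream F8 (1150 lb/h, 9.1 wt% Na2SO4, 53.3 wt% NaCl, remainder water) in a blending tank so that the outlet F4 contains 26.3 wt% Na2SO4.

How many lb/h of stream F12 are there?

Let F12 be the unknown flow. Total out = 1150 + F12.
Na2SO4 balance: 104.65 + 0.383·F12 = 0.263·(1150 + F12)
(0.383 − 0.263)·F12 = 0.263×1150 − 104.65 = 197.8
F12 = 197.8 / 0.120 = 1648.3 lb/h

1648 lb/h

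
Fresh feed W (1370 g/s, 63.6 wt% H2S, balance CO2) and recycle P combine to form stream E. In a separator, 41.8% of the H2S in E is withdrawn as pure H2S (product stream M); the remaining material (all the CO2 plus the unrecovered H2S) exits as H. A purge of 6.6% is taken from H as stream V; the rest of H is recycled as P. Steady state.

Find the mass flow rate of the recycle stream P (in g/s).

8095 g/s

CO2 enters only via W and leaves only via the purge: 1370×0.364 = 0.066×(CO2 in H), and the separator passes all CO2, so CO2 in E = CO2 in H = 7555.8 g/s.
H2S in E: m_A = 1370×0.636 + (1−0.066)·(1−0.418)·m_A, so m_A = 871.32/0.4564 = 1909.1 g/s.
H = (1−0.418)×1909.1 + 7555.8 = 8666.8 g/s.
Recycle P = (1−0.066)×8666.8 = 8094.8 g/s.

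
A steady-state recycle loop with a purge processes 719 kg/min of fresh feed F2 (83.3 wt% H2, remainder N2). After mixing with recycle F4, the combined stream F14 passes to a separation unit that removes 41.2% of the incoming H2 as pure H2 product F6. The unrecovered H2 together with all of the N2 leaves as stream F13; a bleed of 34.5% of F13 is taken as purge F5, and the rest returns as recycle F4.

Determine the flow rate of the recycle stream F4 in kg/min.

N2 enters only via F2 and leaves only via the purge: 719×0.167 = 0.345×(N2 in F13), and the separation unit passes all N2, so N2 in F14 = N2 in F13 = 348.04 kg/min.
H2 in F14: m_A = 719×0.833 + (1−0.345)·(1−0.412)·m_A, so m_A = 598.93/0.6149 = 974.09 kg/min.
F13 = (1−0.412)×974.09 + 348.04 = 920.8 kg/min.
Recycle F4 = (1−0.345)×920.8 = 603.12 kg/min.

603.1 kg/min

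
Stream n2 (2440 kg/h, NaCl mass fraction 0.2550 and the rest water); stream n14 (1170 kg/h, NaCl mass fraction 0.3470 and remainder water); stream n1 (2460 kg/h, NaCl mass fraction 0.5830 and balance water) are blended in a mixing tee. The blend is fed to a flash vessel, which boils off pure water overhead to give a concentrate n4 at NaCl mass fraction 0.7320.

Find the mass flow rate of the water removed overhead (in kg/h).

2706 kg/h

NaCl entering = 2440×0.255 + 1170×0.347 + 2460×0.583 = 2462.4 kg/h.
All NaCl reports to n4, so n4 = 2462.4/0.732 = 3363.9 kg/h.
Total feed = 6070 kg/h; overhead = 6070 − 3363.9 = 2706.1 kg/h.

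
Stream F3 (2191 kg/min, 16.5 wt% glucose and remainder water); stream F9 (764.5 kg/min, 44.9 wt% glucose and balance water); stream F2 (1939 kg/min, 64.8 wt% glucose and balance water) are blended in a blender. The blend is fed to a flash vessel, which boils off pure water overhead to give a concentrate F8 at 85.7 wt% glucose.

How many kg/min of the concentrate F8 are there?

2289 kg/min

glucose entering = 2191×0.165 + 764.5×0.449 + 1939×0.648 = 1961.2 kg/min.
All glucose reports to F8, so F8 = 1961.2/0.857 = 2288.5 kg/min.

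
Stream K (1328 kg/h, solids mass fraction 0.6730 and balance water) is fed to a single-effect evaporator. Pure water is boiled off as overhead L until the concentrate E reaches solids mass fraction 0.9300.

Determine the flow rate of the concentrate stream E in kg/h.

961 kg/h

solids is conserved: 1328×0.673 = 893.74 kg/h all reports to the concentrate.
Concentrate = 893.74/(target fraction) = 961.02 kg/h.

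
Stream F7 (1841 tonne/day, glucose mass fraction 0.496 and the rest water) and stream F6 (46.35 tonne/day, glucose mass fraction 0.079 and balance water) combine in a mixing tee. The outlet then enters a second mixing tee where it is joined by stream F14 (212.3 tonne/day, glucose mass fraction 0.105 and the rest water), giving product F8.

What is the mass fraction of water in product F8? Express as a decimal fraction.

Overall, product flow = 2099.7 tonne/day.
water in = 1841×0.504 + 46.35×0.921 + 212.3×0.895 = 1160.6 tonne/day.
water fraction in F8 = 0.553.

0.553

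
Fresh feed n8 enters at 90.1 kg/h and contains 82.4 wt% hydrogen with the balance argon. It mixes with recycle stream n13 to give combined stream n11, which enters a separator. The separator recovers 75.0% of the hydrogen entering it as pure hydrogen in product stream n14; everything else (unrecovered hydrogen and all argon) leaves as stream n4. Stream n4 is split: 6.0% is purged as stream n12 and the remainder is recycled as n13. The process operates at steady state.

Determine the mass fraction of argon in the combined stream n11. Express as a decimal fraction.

argon enters only via n8 and leaves only via the purge: 90.1×0.176 = 0.060×(argon in n4), and the separator passes all argon, so argon in n11 = argon in n4 = 264.29 kg/h.
hydrogen in n11: m_A = 90.1×0.824 + (1−0.060)·(1−0.750)·m_A, so m_A = 74.242/0.7650 = 97.049 kg/h.
n11 = 97.049 + 264.29 = 361.34 kg/h.
argon fraction in n11 = 264.29/361.34 = 0.7314.

0.7314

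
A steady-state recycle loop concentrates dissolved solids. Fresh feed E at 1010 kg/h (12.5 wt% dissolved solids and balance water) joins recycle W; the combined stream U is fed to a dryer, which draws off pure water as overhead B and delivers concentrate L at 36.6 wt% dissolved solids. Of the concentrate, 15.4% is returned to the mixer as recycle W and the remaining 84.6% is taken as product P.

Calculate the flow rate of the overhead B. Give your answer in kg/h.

665.1 kg/h

Overall dissolved solids balance (none leaves overhead): dissolved solids in fresh feed = dissolved solids in product, i.e. 1010×0.125 = (1−0.154)·L·0.366.
L = 126.25/(0.366×0.846) = 407.74 kg/h.
Recycle W = 0.154×407.74 = 62.791 kg/h.
Combined feed U = 1010 + 62.791 = 1072.8 kg/h.
Overhead B = U − L = 1072.8 − 407.74 = 665.05 kg/h.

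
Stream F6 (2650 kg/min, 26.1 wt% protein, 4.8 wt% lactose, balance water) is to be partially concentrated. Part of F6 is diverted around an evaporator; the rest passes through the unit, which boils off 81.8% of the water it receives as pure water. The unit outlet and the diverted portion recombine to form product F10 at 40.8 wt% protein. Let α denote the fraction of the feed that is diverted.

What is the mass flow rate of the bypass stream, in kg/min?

All 2650×0.261 = 691.65 kg/min of protein reaches F10, so F10 = 691.65/0.408 = 1695.2 kg/min and vapour = 954.78 kg/min.
The evaporator receives (1−α)·2650 of feed at 0.691 water and removes 0.818 of that water:
0.818×0.691×(1−α)×2650 = 954.78
(1−α) = 954.78/1497.9 = 0.6374;  α = 0.3626.
Bypass flow = 0.3626×2650 = 960.84 kg/min.

960.8 kg/min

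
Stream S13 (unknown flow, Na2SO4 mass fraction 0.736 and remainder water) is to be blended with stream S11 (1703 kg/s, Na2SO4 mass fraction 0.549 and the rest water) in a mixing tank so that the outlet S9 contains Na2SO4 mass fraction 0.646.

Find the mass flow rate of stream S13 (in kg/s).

1835 kg/s

Let S13 be the unknown flow. Total out = 1703 + S13.
Na2SO4 balance: 934.95 + 0.736·S13 = 0.646·(1703 + S13)
(0.736 − 0.646)·S13 = 0.646×1703 − 934.95 = 165.19
S13 = 165.19 / 0.090 = 1835.5 kg/s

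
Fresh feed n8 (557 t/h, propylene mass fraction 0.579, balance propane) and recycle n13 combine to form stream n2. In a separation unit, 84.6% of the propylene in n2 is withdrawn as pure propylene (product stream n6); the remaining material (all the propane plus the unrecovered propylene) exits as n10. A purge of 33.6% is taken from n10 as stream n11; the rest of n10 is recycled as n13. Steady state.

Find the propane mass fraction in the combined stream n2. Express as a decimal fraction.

propane enters only via n8 and leaves only via the purge: 557×0.421 = 0.336×(propane in n10), and the separation unit passes all propane, so propane in n2 = propane in n10 = 697.91 t/h.
propylene in n2: m_A = 557×0.579 + (1−0.336)·(1−0.846)·m_A, so m_A = 322.5/0.8977 = 359.24 t/h.
n2 = 359.24 + 697.91 = 1057.1 t/h.
propane fraction in n2 = 697.91/1057.1 = 0.660.

0.660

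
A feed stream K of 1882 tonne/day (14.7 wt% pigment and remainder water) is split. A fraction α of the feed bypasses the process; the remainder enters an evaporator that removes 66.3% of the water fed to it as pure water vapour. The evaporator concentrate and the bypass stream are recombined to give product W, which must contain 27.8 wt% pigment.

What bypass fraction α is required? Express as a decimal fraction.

0.167

All 1882×0.147 = 276.65 tonne/day of pigment reaches W, so W = 276.65/0.278 = 995.16 tonne/day and vapour = 886.84 tonne/day.
The evaporator receives (1−α)·1882 of feed at 0.853 water and removes 0.663 of that water:
0.663×0.853×(1−α)×1882 = 886.84
(1−α) = 886.84/1064.3 = 0.8332;  α = 0.1668.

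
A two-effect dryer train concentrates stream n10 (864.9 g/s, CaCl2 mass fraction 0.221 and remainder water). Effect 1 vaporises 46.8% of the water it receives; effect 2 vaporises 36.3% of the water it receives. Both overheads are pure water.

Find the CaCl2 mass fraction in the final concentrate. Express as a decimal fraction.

0.456

water in feed = 864.9×0.779 = 673.76 g/s.
After stage 1: water left = (1−0.468)×673.76 = 358.44; stream total = 549.58 g/s.
After stage 2: water left = (1−0.363)×358.44 = 228.33; final concentrate = 419.47 g/s.
CaCl2 fraction = 191.14/419.47 = 0.456.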